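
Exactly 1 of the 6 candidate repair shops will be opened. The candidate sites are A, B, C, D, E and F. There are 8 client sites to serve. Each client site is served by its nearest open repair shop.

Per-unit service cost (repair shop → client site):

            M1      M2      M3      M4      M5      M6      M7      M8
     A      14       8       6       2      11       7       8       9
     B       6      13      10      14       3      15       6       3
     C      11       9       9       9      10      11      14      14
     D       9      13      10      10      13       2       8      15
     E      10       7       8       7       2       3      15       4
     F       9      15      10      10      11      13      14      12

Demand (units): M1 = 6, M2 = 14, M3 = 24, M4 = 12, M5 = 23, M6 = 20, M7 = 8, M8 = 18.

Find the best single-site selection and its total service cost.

With exactly 1 open, each client site uses its cheapest among the chosen.
{E}: M1→E 10·6=60, M2→E 7·14=98, M3→E 8·24=192, M4→E 7·12=84, M5→E 2·23=46, M6→E 3·20=60, M7→E 15·8=120, M8→E 4·18=72. Service cost 732.
{A}: service cost 983
{B}: service cost 1097
Among all 6 size-1 choices, {E} is lowest.

Choose E only; total service cost 732.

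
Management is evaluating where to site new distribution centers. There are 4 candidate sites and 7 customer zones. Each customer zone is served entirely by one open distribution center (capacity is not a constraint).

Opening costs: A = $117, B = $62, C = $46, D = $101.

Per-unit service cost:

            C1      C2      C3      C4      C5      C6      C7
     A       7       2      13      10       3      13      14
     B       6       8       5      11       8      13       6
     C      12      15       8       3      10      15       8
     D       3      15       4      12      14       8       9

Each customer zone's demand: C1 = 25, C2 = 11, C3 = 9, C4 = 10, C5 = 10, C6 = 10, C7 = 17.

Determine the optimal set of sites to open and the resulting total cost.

For any fixed open set, each customer zone goes to its cheapest open site; total = fixed + service.
{A, C, D}: C1→D 3·25=75, C2→A 2·11=22, C3→D 4·9=36, C4→C 3·10=30, C5→A 3·10=30, C6→D 8·10=80, C7→C 8·17=136. Service 409; fixed 264; total 673.
{B, C, D}: service 491 + fixed 209 = 700
{A, B, C, D}: C1→D 3·25=75, C2→A 2·11=22, C3→D 4·9=36, C4→C 3·10=30, C5→A 3·10=30, C6→D 8·10=80, C7→B 6·17=102. Service 375; fixed 326; total 701.
{C}: service 953 + fixed 46 = 999
(All 15 nonempty subsets were checked; A, C and D is lowest.)

Open A, C and D; minimum total cost 673.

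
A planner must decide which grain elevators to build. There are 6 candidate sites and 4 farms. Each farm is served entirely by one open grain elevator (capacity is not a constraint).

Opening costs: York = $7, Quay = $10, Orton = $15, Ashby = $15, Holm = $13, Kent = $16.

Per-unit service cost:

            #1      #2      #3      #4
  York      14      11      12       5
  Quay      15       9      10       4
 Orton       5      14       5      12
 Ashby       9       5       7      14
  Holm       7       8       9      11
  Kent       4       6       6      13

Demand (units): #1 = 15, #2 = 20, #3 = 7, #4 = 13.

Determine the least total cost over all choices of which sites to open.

For any fixed open set, each farm goes to its cheapest open site; total = fixed + service.
{Quay, Ashby, Kent}: #1→Kent 4·15=60, #2→Ashby 5·20=100, #3→Kent 6·7=42, #4→Quay 4·13=52. Service 254; fixed 41; total 295.
{Quay, Kent}: service 274 + fixed 26 = 300
{York, Quay, Ashby, Kent}: #1→Kent 4·15=60, #2→Ashby 5·20=100, #3→Kent 6·7=42, #4→Quay 4·13=52. Service 254; fixed 48; total 302.
{York, Quay, Orton, Ashby, Holm, Kent}: service 247 + fixed 76 = 323
No other subset beats 295.

Minimum total cost: 295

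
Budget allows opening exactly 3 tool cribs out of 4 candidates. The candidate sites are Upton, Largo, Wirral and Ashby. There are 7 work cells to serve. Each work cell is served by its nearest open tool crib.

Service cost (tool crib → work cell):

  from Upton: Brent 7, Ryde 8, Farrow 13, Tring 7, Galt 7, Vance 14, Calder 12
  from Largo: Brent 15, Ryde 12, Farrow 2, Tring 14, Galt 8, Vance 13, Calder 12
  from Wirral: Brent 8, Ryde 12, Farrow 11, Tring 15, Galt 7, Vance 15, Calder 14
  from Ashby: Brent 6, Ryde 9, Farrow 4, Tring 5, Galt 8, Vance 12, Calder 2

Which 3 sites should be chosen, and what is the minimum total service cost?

Choose Upton, Largo and Ashby; total service cost 42.

With exactly 3 open, each work cell uses its cheapest among the chosen.
{Upton, Largo, Ashby}: Brent→Ashby 6, Ryde→Upton 8, Farrow→Largo 2, Tring→Ashby 5, Galt→Upton 7, Vance→Ashby 12, Calder→Ashby 2. Service cost 42.
{Largo, Wirral, Ashby}: service cost 43
{Upton, Wirral, Ashby}: service cost 44
Among all 4 size-3 choices, {Upton, Largo, Ashby} is lowest.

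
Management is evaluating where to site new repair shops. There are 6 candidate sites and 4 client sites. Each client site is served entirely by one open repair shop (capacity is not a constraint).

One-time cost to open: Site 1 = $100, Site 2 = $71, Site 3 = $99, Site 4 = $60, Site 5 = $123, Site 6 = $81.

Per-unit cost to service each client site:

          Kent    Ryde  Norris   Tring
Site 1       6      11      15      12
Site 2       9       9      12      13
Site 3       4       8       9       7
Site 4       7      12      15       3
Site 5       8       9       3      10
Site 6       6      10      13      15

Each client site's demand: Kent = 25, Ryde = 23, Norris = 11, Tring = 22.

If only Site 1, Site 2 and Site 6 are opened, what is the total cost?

Total cost: 1005

Each client site is assigned to its cheapest site among the open ones.
{Site 1, Site 2, Site 6}: Kent→Site 1 6·25=150, Ryde→Site 2 9·23=207, Norris→Site 2 12·11=132, Tring→Site 1 12·22=264. Service 753; fixed 252; total 1005.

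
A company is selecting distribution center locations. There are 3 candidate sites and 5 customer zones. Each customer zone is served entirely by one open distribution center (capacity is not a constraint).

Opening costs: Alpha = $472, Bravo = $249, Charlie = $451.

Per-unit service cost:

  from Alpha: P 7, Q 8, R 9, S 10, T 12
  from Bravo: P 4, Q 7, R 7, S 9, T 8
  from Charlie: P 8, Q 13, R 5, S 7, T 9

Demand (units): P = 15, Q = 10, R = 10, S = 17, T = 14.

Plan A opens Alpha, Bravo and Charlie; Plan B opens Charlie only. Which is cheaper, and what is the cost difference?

Plan B is cheaper by 587.

Plan A: {Alpha, Bravo, Charlie}: P→Bravo 4·15=60, Q→Bravo 7·10=70, R→Charlie 5·10=50, S→Charlie 7·17=119, T→Bravo 8·14=112. Service 411; fixed 1172; total 1583.
Plan B: {Charlie}: P→Charlie 8·15=120, Q→Charlie 13·10=130, R→Charlie 5·10=50, S→Charlie 7·17=119, T→Charlie 9·14=126. Service 545; fixed 451; total 996.
Difference: |1583 − 996| = 587.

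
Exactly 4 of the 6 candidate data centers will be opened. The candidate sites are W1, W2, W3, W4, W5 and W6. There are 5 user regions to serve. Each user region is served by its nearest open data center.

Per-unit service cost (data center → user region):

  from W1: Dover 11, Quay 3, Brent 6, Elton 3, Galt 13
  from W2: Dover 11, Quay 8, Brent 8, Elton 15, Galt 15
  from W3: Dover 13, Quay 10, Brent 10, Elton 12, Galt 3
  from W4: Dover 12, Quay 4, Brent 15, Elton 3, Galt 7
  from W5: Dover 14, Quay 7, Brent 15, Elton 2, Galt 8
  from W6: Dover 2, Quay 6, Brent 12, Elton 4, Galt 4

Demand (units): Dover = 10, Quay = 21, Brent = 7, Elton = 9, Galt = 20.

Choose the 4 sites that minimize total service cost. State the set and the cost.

With exactly 4 open, each user region uses its cheapest among the chosen.
{W1, W3, W5, W6}: Dover→W6 2·10=20, Quay→W1 3·21=63, Brent→W1 6·7=42, Elton→W5 2·9=18, Galt→W3 3·20=60. Service cost 203.
{W1, W2, W3, W6}: service cost 212
{W1, W3, W4, W6}: service cost 212
Among all 15 size-4 choices, {W1, W3, W5, W6} is lowest.

Choose W1, W3, W5 and W6; total service cost 203.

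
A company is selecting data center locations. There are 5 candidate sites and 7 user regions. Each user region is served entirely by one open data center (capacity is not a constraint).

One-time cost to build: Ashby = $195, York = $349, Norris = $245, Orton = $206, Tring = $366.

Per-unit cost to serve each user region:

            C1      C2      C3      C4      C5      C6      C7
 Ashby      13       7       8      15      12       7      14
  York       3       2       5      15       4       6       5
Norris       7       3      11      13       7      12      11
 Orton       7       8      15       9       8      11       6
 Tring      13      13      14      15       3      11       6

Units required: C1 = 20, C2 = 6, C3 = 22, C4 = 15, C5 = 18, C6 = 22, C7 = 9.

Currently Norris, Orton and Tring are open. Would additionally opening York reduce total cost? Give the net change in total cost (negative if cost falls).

Current service cost with {Norris, Orton, Tring}: 885.
Adding York: each user region re-picks its cheapest; new service cost 548, saving 337.
Extra fixed cost: 349. Net change = 349 − 337 = 12.
(Totals: 1702 → 1714.)

No — net change +12 (cost rises by 12).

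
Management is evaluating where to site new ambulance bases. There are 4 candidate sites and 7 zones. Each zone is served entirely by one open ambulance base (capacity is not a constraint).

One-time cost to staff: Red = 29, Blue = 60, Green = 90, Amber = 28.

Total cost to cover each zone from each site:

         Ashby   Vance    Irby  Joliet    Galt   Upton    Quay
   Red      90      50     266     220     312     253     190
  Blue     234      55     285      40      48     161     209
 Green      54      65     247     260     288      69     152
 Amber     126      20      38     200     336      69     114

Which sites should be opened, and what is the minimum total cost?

Open Red, Blue and Amber; minimum total cost 536.

For any fixed open set, each zone goes to its cheapest open site; total = fixed + service.
{Red, Blue, Amber}: Ashby→Red 90, Vance→Amber 20, Irby→Amber 38, Joliet→Blue 40, Galt→Blue 48, Upton→Amber 69, Quay→Amber 114. Service 419; fixed 117; total 536.
{Blue, Amber}: Ashby→Amber 126, Vance→Amber 20, Irby→Amber 38, Joliet→Blue 40, Galt→Blue 48, Upton→Amber 69, Quay→Amber 114. Service 455; fixed 88; total 543.
{Blue, Green, Amber}: service 383 + fixed 178 = 561
{Red, Blue, Green, Amber}: service 383 + fixed 207 = 590
(All 15 nonempty subsets were checked; Red, Blue and Amber is lowest.)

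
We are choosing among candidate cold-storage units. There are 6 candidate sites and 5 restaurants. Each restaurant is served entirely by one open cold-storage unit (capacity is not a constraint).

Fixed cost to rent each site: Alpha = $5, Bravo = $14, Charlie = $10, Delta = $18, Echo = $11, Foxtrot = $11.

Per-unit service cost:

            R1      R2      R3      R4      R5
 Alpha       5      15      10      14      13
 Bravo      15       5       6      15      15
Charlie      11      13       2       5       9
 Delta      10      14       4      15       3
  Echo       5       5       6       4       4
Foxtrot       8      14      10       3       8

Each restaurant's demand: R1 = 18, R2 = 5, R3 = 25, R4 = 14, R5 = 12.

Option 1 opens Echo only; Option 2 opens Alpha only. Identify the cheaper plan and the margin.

Option 1: {Echo}: R1→Echo 5·18=90, R2→Echo 5·5=25, R3→Echo 6·25=150, R4→Echo 4·14=56, R5→Echo 4·12=48. Service 369; fixed 11; total 380.
Option 2: {Alpha}: R1→Alpha 5·18=90, R2→Alpha 15·5=75, R3→Alpha 10·25=250, R4→Alpha 14·14=196, R5→Alpha 13·12=156. Service 767; fixed 5; total 772.
Difference: |380 − 772| = 392.

Option 1 is cheaper by 392.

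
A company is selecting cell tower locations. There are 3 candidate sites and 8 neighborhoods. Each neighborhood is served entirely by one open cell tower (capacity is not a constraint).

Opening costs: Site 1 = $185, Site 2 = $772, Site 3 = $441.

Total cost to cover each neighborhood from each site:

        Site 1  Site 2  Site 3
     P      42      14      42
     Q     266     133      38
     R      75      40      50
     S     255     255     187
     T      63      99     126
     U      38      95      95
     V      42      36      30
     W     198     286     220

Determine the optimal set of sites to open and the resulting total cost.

Open Site 1 only; minimum total cost 1164.

For any fixed open set, each neighborhood goes to its cheapest open site; total = fixed + service.
{Site 1}: P→Site 1 42, Q→Site 1 266, R→Site 1 75, S→Site 1 255, T→Site 1 63, U→Site 1 38, V→Site 1 42, W→Site 1 198. Service 979; fixed 185; total 1164.
{Site 3}: service 788 + fixed 441 = 1229
{Site 1, Site 3}: service 646 + fixed 626 = 1272
{Site 1, Site 2, Site 3}: service 608 + fixed 1398 = 2006
(All 7 nonempty subsets were checked; Site 1 only is lowest.)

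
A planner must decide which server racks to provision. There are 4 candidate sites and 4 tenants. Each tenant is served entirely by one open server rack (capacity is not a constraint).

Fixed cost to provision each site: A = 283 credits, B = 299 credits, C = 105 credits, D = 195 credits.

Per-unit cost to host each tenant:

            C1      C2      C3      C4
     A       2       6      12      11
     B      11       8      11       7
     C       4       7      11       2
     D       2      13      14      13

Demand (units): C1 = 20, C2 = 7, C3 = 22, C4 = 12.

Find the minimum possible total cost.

For any fixed open set, each tenant goes to its cheapest open site; total = fixed + service.
{C}: C1→C 4·20=80, C2→C 7·7=49, C3→C 11·22=242, C4→C 2·12=24. Service 395; fixed 105; total 500.
{C, D}: C1→D 2·20=40, C2→C 7·7=49, C3→C 11·22=242, C4→C 2·12=24. Service 355; fixed 300; total 655.
{A, C}: C1→A 2·20=40, C2→A 6·7=42, C3→C 11·22=242, C4→C 2·12=24. Service 348; fixed 388; total 736.
{A, B, C, D}: C1→A 2·20=40, C2→A 6·7=42, C3→B 11·22=242, C4→C 2·12=24. Service 348; fixed 882; total 1230.
(All 15 nonempty subsets were checked; C only is lowest.)

Minimum total cost: 500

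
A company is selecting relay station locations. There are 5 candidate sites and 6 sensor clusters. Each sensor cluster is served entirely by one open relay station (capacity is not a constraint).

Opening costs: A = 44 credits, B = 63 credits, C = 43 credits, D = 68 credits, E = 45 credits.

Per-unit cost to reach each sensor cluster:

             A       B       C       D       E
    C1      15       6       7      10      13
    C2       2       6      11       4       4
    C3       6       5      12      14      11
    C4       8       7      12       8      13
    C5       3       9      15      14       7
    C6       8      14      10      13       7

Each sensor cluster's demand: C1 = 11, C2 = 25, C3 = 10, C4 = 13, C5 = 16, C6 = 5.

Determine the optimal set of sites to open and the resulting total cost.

For any fixed open set, each sensor cluster goes to its cheapest open site; total = fixed + service.
{A, B}: C1→B 6·11=66, C2→A 2·25=50, C3→B 5·10=50, C4→B 7·13=91, C5→A 3·16=48, C6→A 8·5=40. Service 345; fixed 107; total 452.
{A, C}: service 379 + fixed 87 = 466
{A, B, E}: C1→B 6·11=66, C2→A 2·25=50, C3→B 5·10=50, C4→B 7·13=91, C5→A 3·16=48, C6→E 7·5=35. Service 340; fixed 152; total 492.
{A, B, C, D, E}: service 340 + fixed 263 = 603
No other subset beats 452.

Open A and B; minimum total cost 452.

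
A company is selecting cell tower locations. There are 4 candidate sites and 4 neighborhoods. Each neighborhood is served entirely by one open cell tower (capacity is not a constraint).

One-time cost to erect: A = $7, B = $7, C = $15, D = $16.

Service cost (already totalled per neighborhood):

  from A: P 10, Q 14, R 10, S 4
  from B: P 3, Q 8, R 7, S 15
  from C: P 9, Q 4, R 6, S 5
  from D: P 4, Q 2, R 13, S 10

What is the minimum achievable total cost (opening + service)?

Minimum total cost: 36

For any fixed open set, each neighborhood goes to its cheapest open site; total = fixed + service.
{A, B}: P→B 3, Q→B 8, R→B 7, S→A 4. Service 22; fixed 14; total 36.
{C}: service 24 + fixed 15 = 39
{B}: P→B 3, Q→B 8, R→B 7, S→B 15. Service 33; fixed 7; total 40.
{A, B, C, D}: service 15 + fixed 45 = 60
No other subset beats 36.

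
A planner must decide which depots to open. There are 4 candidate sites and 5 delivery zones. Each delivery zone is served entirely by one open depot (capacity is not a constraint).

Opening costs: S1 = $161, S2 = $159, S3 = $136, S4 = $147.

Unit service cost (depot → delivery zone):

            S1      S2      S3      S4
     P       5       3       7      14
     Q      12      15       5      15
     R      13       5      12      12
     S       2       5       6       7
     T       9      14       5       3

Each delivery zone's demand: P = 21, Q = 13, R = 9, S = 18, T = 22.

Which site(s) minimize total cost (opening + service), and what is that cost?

Open S2 and S3; minimum total cost 668.

For any fixed open set, each delivery zone goes to its cheapest open site; total = fixed + service.
{S2, S3}: P→S2 3·21=63, Q→S3 5·13=65, R→S2 5·9=45, S→S2 5·18=90, T→S3 5·22=110. Service 373; fixed 295; total 668.
{S3}: P→S3 7·21=147, Q→S3 5·13=65, R→S3 12·9=108, S→S3 6·18=108, T→S3 5·22=110. Service 538; fixed 136; total 674.
{S1, S3}: P→S1 5·21=105, Q→S3 5·13=65, R→S3 12·9=108, S→S1 2·18=36, T→S3 5·22=110. Service 424; fixed 297; total 721.
{S1, S2, S3, S4}: service 275 + fixed 603 = 878
No other subset beats 668.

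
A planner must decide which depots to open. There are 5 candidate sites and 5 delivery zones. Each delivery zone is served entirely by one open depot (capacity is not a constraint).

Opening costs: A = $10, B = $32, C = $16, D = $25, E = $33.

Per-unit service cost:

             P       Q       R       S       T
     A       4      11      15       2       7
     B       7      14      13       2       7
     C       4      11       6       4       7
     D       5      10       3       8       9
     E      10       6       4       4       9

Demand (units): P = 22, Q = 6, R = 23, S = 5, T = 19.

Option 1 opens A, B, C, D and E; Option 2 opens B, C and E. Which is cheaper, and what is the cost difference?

Option 1: {A, B, C, D, E}: P→A 4·22=88, Q→E 6·6=36, R→D 3·23=69, S→A 2·5=10, T→A 7·19=133. Service 336; fixed 116; total 452.
Option 2: {B, C, E}: P→C 4·22=88, Q→E 6·6=36, R→E 4·23=92, S→B 2·5=10, T→B 7·19=133. Service 359; fixed 81; total 440.
Difference: |452 − 440| = 12.

Option 2 is cheaper by 12.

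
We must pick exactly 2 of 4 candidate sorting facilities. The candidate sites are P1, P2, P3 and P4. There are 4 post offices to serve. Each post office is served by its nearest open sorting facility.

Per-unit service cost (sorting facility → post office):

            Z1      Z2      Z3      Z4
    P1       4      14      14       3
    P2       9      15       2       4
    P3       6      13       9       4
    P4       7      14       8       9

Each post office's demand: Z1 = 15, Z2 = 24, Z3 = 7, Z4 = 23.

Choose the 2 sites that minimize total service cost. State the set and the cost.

Choose P1 and P2; total service cost 479.

With exactly 2 open, each post office uses its cheapest among the chosen.
{P1, P2}: Z1→P1 4·15=60, Z2→P1 14·24=336, Z3→P2 2·7=14, Z4→P1 3·23=69. Service cost 479.
{P1, P3}: service cost 504
{P2, P3}: service cost 508
Among all 6 size-2 choices, {P1, P2} is lowest.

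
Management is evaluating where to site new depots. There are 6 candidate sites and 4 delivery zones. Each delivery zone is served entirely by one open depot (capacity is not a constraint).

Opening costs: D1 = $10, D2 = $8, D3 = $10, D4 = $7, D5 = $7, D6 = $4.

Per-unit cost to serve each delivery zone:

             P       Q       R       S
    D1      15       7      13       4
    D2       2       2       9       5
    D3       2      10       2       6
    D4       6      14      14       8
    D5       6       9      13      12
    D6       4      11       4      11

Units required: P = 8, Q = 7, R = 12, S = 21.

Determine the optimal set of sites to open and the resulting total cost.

Open D1, D2 and D3; minimum total cost 166.

For any fixed open set, each delivery zone goes to its cheapest open site; total = fixed + service.
{D1, D2, D3}: P→D2 2·8=16, Q→D2 2·7=14, R→D3 2·12=24, S→D1 4·21=84. Service 138; fixed 28; total 166.
{D1, D2, D3, D6}: P→D2 2·8=16, Q→D2 2·7=14, R→D3 2·12=24, S→D1 4·21=84. Service 138; fixed 32; total 170.
{D1, D2, D3, D4}: service 138 + fixed 35 = 173
{D1, D2, D3, D4, D5, D6}: service 138 + fixed 46 = 184
No other subset beats 166.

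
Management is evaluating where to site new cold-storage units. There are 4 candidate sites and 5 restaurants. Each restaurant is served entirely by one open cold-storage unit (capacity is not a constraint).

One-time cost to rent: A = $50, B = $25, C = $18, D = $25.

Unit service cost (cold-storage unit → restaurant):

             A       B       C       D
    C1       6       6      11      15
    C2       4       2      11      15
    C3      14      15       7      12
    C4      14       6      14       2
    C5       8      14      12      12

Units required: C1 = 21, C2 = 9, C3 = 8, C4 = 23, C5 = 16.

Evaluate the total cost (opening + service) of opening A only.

Total cost: 774

Each restaurant is assigned to its cheapest site among the open ones.
{A}: C1→A 6·21=126, C2→A 4·9=36, C3→A 14·8=112, C4→A 14·23=322, C5→A 8·16=128. Service 724; fixed 50; total 774.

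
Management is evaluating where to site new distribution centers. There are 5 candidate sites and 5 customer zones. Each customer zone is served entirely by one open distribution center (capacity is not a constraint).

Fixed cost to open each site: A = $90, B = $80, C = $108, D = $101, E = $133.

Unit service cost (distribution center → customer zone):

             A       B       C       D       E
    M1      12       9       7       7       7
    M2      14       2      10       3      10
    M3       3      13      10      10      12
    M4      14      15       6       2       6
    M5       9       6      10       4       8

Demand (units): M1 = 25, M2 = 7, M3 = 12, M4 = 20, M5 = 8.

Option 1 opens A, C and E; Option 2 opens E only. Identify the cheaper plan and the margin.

Option 2 is cheaper by 90.

Option 1: {A, C, E}: M1→C 7·25=175, M2→C 10·7=70, M3→A 3·12=36, M4→C 6·20=120, M5→E 8·8=64. Service 465; fixed 331; total 796.
Option 2: {E}: M1→E 7·25=175, M2→E 10·7=70, M3→E 12·12=144, M4→E 6·20=120, M5→E 8·8=64. Service 573; fixed 133; total 706.
Difference: |796 − 706| = 90.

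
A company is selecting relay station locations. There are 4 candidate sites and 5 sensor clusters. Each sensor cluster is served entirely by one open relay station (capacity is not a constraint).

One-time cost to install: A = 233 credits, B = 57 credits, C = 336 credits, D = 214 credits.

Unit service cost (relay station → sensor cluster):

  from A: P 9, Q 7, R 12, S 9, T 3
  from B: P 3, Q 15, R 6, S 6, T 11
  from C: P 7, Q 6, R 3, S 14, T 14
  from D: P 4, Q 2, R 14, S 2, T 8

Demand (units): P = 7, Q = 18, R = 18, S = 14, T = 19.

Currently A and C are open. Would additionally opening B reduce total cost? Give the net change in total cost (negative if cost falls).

Yes — net change −13 (cost falls by 13).

Current service cost with {A, C}: 394.
Adding B: each sensor cluster re-picks its cheapest; new service cost 324, saving 70.
Extra fixed cost: 57. Net change = 57 − 70 = -13.
(Totals: 963 → 950.)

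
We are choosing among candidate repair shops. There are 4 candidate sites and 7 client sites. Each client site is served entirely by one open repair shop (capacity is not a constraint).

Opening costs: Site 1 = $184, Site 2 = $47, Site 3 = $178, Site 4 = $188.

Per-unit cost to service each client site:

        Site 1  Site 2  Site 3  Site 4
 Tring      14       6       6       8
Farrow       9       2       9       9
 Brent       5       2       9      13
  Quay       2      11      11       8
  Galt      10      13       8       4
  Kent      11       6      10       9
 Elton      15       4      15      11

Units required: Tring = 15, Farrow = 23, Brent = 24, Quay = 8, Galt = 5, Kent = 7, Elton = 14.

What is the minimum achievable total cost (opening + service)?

Minimum total cost: 482

For any fixed open set, each client site goes to its cheapest open site; total = fixed + service.
{Site 2}: Tring→Site 2 6·15=90, Farrow→Site 2 2·23=46, Brent→Site 2 2·24=48, Quay→Site 2 11·8=88, Galt→Site 2 13·5=65, Kent→Site 2 6·7=42, Elton→Site 2 4·14=56. Service 435; fixed 47; total 482.
{Site 1, Site 2}: Tring→Site 2 6·15=90, Farrow→Site 2 2·23=46, Brent→Site 2 2·24=48, Quay→Site 1 2·8=16, Galt→Site 1 10·5=50, Kent→Site 2 6·7=42, Elton→Site 2 4·14=56. Service 348; fixed 231; total 579.
{Site 2, Site 4}: Tring→Site 2 6·15=90, Farrow→Site 2 2·23=46, Brent→Site 2 2·24=48, Quay→Site 4 8·8=64, Galt→Site 4 4·5=20, Kent→Site 2 6·7=42, Elton→Site 2 4·14=56. Service 366; fixed 235; total 601.
{Site 1, Site 2, Site 3, Site 4}: service 318 + fixed 597 = 915
No other subset beats 482.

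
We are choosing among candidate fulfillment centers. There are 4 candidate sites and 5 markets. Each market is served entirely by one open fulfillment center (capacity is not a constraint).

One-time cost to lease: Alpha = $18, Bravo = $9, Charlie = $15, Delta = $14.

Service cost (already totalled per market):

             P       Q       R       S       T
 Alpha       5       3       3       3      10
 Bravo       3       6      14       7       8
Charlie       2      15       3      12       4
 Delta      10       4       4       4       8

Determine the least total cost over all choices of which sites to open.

For any fixed open set, each market goes to its cheapest open site; total = fixed + service.
{Alpha}: P→Alpha 5, Q→Alpha 3, R→Alpha 3, S→Alpha 3, T→Alpha 10. Service 24; fixed 18; total 42.
{Delta}: service 30 + fixed 14 = 44
{Bravo, Charlie}: P→Charlie 2, Q→Bravo 6, R→Charlie 3, S→Bravo 7, T→Charlie 4. Service 22; fixed 24; total 46.
{Alpha, Bravo, Charlie, Delta}: P→Charlie 2, Q→Alpha 3, R→Alpha 3, S→Alpha 3, T→Charlie 4. Service 15; fixed 56; total 71.
No other subset beats 42.

Minimum total cost: 42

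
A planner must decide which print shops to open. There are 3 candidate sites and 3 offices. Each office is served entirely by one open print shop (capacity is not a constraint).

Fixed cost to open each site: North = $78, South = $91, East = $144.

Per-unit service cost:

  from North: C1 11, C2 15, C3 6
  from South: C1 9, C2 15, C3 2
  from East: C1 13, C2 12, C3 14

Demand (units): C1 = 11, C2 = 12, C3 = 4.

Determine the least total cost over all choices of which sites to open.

For any fixed open set, each office goes to its cheapest open site; total = fixed + service.
{South}: C1→South 9·11=99, C2→South 15·12=180, C3→South 2·4=8. Service 287; fixed 91; total 378.
{North}: C1→North 11·11=121, C2→North 15·12=180, C3→North 6·4=24. Service 325; fixed 78; total 403.
{North, South}: service 287 + fixed 169 = 456
{North, South, East}: service 251 + fixed 313 = 564
(All 7 nonempty subsets were checked; South only is lowest.)

Minimum total cost: 378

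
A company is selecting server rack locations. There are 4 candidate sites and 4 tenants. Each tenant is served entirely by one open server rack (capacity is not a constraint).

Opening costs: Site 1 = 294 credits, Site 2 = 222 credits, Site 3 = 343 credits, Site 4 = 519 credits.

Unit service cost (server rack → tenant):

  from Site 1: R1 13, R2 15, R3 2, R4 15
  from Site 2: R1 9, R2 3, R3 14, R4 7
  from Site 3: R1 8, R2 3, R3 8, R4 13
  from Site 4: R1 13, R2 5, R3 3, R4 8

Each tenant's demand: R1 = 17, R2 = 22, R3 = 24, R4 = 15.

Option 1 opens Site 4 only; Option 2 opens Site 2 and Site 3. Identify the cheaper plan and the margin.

Option 1 is cheaper by 22.

Option 1: {Site 4}: R1→Site 4 13·17=221, R2→Site 4 5·22=110, R3→Site 4 3·24=72, R4→Site 4 8·15=120. Service 523; fixed 519; total 1042.
Option 2: {Site 2, Site 3}: R1→Site 3 8·17=136, R2→Site 2 3·22=66, R3→Site 3 8·24=192, R4→Site 2 7·15=105. Service 499; fixed 565; total 1064.
Difference: |1042 − 1064| = 22.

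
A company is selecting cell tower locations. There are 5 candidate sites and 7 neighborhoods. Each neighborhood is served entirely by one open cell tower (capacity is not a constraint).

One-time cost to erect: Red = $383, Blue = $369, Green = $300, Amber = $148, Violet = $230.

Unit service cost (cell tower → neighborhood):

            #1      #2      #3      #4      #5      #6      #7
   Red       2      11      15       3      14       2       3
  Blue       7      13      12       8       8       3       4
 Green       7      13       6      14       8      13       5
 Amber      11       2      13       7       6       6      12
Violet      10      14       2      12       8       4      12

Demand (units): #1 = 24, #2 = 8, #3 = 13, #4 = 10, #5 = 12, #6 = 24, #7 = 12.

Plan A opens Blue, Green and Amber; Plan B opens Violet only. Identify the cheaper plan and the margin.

Plan B is cheaper by 277.

Plan A: {Blue, Green, Amber}: #1→Blue 7·24=168, #2→Amber 2·8=16, #3→Green 6·13=78, #4→Amber 7·10=70, #5→Amber 6·12=72, #6→Blue 3·24=72, #7→Blue 4·12=48. Service 524; fixed 817; total 1341.
Plan B: {Violet}: #1→Violet 10·24=240, #2→Violet 14·8=112, #3→Violet 2·13=26, #4→Violet 12·10=120, #5→Violet 8·12=96, #6→Violet 4·24=96, #7→Violet 12·12=144. Service 834; fixed 230; total 1064.
Difference: |1341 − 1064| = 277.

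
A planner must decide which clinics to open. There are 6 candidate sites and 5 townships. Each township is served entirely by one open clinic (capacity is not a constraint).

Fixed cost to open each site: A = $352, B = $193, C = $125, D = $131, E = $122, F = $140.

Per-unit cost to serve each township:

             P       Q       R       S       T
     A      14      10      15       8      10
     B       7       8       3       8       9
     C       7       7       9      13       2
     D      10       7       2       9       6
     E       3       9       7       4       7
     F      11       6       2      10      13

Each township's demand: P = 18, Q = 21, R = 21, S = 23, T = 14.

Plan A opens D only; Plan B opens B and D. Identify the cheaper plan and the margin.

Plan A is cheaper by 116.

Plan A: {D}: P→D 10·18=180, Q→D 7·21=147, R→D 2·21=42, S→D 9·23=207, T→D 6·14=84. Service 660; fixed 131; total 791.
Plan B: {B, D}: P→B 7·18=126, Q→D 7·21=147, R→D 2·21=42, S→B 8·23=184, T→D 6·14=84. Service 583; fixed 324; total 907.
Difference: |791 − 907| = 116.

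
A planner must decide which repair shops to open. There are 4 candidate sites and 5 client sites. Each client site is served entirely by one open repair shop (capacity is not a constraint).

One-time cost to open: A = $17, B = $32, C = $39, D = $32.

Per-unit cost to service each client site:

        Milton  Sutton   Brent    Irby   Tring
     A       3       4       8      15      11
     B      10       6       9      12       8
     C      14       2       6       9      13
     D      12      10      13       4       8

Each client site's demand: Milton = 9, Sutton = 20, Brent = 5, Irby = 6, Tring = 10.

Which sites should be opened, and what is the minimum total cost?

For any fixed open set, each client site goes to its cheapest open site; total = fixed + service.
{A, C, D}: Milton→A 3·9=27, Sutton→C 2·20=40, Brent→C 6·5=30, Irby→D 4·6=24, Tring→D 8·10=80. Service 201; fixed 88; total 289.
{A, D}: Milton→A 3·9=27, Sutton→A 4·20=80, Brent→A 8·5=40, Irby→D 4·6=24, Tring→D 8·10=80. Service 251; fixed 49; total 300.
{A, C}: service 261 + fixed 56 = 317
{A, B, C, D}: Milton→A 3·9=27, Sutton→C 2·20=40, Brent→C 6·5=30, Irby→D 4·6=24, Tring→B 8·10=80. Service 201; fixed 120; total 321.
No other subset beats 289.

Open A, C and D; minimum total cost 289.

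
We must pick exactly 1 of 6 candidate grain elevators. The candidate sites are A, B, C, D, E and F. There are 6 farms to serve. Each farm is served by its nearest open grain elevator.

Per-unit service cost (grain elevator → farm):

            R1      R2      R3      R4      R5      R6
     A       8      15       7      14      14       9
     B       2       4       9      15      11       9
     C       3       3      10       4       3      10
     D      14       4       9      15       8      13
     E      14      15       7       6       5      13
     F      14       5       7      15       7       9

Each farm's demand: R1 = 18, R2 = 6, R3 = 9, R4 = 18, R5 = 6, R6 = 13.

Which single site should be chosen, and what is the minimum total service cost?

With exactly 1 open, each farm uses its cheapest among the chosen.
{C}: R1→C 3·18=54, R2→C 3·6=18, R3→C 10·9=90, R4→C 4·18=72, R5→C 3·6=18, R6→C 10·13=130. Service cost 382.
{B}: service cost 594
{E}: service cost 712
Among all 6 size-1 choices, {C} is lowest.

Choose C only; total service cost 382.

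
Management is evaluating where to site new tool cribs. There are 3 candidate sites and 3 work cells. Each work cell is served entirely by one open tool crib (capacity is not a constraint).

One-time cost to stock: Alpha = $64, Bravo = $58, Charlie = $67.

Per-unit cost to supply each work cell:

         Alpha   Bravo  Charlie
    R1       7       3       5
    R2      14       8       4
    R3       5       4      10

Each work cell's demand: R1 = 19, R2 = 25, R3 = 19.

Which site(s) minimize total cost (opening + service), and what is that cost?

Open Bravo and Charlie; minimum total cost 358.

For any fixed open set, each work cell goes to its cheapest open site; total = fixed + service.
{Bravo, Charlie}: R1→Bravo 3·19=57, R2→Charlie 4·25=100, R3→Bravo 4·19=76. Service 233; fixed 125; total 358.
{Bravo}: service 333 + fixed 58 = 391
{Alpha, Charlie}: R1→Charlie 5·19=95, R2→Charlie 4·25=100, R3→Alpha 5·19=95. Service 290; fixed 131; total 421.
{Alpha, Bravo, Charlie}: service 233 + fixed 189 = 422
No other subset beats 358.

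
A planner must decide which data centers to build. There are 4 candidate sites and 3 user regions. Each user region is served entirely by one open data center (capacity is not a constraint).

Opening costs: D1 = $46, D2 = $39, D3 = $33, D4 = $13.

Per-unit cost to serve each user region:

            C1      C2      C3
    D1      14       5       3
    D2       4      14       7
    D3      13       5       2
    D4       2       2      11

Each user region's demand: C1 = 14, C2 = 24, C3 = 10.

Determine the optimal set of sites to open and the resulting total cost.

For any fixed open set, each user region goes to its cheapest open site; total = fixed + service.
{D3, D4}: C1→D4 2·14=28, C2→D4 2·24=48, C3→D3 2·10=20. Service 96; fixed 46; total 142.
{D1, D4}: service 106 + fixed 59 = 165
{D2, D3, D4}: C1→D4 2·14=28, C2→D4 2·24=48, C3→D3 2·10=20. Service 96; fixed 85; total 181.
{D1, D2, D3, D4}: C1→D4 2·14=28, C2→D4 2·24=48, C3→D3 2·10=20. Service 96; fixed 131; total 227.
No other subset beats 142.

Open D3 and D4; minimum total cost 142.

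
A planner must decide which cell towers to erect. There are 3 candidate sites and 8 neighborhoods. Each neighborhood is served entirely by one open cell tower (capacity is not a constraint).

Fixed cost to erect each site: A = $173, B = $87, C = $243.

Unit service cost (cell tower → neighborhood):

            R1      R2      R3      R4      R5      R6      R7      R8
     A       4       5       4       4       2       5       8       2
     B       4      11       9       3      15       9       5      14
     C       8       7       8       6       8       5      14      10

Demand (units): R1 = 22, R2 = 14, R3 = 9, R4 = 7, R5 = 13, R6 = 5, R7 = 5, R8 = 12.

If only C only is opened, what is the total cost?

Each neighborhood is assigned to its cheapest site among the open ones.
{C}: R1→C 8·22=176, R2→C 7·14=98, R3→C 8·9=72, R4→C 6·7=42, R5→C 8·13=104, R6→C 5·5=25, R7→C 14·5=70, R8→C 10·12=120. Service 707; fixed 243; total 950.

Total cost: 950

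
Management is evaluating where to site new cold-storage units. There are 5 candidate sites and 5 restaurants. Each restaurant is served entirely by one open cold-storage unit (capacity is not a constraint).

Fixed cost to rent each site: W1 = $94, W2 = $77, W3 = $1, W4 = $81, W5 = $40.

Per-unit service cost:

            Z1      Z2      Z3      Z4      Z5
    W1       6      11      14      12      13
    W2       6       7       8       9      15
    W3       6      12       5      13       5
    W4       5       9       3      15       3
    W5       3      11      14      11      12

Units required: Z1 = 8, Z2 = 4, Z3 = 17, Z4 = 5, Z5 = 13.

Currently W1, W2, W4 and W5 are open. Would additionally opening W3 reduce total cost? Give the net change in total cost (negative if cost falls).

Current service cost with {W1, W2, W4, W5}: 187.
Adding W3: each restaurant re-picks its cheapest; new service cost 187, saving 0.
Extra fixed cost: 1. Net change = 1 − 0 = 1.
(Totals: 479 → 480.)

No — net change +1 (cost rises by 1).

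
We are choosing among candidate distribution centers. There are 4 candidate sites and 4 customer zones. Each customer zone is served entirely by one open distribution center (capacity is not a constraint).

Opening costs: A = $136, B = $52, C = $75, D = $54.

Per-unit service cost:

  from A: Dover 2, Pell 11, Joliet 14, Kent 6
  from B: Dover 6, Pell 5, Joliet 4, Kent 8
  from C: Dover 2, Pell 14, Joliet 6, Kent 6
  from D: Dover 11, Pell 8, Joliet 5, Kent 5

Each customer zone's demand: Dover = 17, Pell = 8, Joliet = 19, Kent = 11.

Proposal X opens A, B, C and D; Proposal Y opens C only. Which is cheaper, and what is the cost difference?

Proposal Y is cheaper by 121.

Proposal X: {A, B, C, D}: Dover→A 2·17=34, Pell→B 5·8=40, Joliet→B 4·19=76, Kent→D 5·11=55. Service 205; fixed 317; total 522.
Proposal Y: {C}: Dover→C 2·17=34, Pell→C 14·8=112, Joliet→C 6·19=114, Kent→C 6·11=66. Service 326; fixed 75; total 401.
Difference: |522 − 401| = 121.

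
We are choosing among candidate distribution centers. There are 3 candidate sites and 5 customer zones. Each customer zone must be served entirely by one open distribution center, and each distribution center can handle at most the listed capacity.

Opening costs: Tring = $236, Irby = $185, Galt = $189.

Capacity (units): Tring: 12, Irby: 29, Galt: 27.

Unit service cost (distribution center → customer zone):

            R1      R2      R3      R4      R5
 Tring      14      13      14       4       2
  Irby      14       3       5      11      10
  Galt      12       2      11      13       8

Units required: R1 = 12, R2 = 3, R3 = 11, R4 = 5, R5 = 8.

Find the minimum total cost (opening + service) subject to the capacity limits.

Open {Irby, Galt}: R1→Galt 12·12=144, R2→Galt 2·3=6, R3→Irby 5·11=55, R4→Irby 11·5=55, R5→Galt 8·8=64.
Loads: Irby carries 16/29, Galt carries 23/27. Service 324; fixed 374; total 698.
Next best feasible plan costs 701.

Minimum total cost: 698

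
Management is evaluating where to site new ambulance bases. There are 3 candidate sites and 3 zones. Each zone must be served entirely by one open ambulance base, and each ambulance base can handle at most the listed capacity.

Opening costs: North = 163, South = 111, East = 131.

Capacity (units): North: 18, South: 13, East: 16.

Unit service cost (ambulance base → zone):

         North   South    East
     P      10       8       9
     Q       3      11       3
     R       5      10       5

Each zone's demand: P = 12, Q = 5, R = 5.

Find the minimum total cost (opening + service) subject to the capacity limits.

Minimum total cost: 378

Open {South, East}: P→South 8·12=96, Q→East 3·5=15, R→East 5·5=25.
Loads: South carries 12/13, East carries 10/16. Service 136; fixed 242; total 378.
Next best feasible plan costs 410.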